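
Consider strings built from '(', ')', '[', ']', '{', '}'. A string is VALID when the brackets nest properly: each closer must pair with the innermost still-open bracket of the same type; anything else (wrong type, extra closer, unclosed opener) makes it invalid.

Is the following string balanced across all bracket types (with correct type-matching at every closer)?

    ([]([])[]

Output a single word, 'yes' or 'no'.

pos 0: push '('; stack = (
pos 1: push '['; stack = ([
pos 2: ']' matches '['; pop; stack = (
pos 3: push '('; stack = ((
pos 4: push '['; stack = (([
pos 5: ']' matches '['; pop; stack = ((
pos 6: ')' matches '('; pop; stack = (
pos 7: push '['; stack = ([
pos 8: ']' matches '['; pop; stack = (
end: stack still non-empty (() → INVALID
Verdict: unclosed openers at end: ( → no

Answer: no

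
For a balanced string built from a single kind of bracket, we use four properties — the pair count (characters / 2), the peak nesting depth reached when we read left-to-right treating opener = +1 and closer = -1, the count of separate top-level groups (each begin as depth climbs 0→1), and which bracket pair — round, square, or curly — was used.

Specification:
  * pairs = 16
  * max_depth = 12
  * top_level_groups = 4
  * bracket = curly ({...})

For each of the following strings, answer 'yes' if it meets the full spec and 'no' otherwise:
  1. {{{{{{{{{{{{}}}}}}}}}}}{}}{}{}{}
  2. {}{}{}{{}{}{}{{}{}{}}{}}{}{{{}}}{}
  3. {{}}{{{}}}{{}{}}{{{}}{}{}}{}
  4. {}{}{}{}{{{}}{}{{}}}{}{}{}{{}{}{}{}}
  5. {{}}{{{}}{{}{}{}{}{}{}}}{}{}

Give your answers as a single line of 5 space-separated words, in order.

Answer: yes no no no no

Derivation:
String 1 '{{{{{{{{{{{{}}}}}}}}}}}{}}{}{}{}': depth seq [1 2 3 4 5 6 7 8 9 10 11 12 11 10 9 8 7 6 5 4 3 2 1 2 1 0 1 0 1 0 1 0]
  -> pairs=16 depth=12 groups=4 -> yes
String 2 '{}{}{}{{}{}{}{{}{}{}}{}}{}{{{}}}{}': depth seq [1 0 1 0 1 0 1 2 1 2 1 2 1 2 3 2 3 2 3 2 1 2 1 0 1 0 1 2 3 2 1 0 1 0]
  -> pairs=17 depth=3 groups=7 -> no
String 3 '{{}}{{{}}}{{}{}}{{{}}{}{}}{}': depth seq [1 2 1 0 1 2 3 2 1 0 1 2 1 2 1 0 1 2 3 2 1 2 1 2 1 0 1 0]
  -> pairs=14 depth=3 groups=5 -> no
String 4 '{}{}{}{}{{{}}{}{{}}}{}{}{}{{}{}{}{}}': depth seq [1 0 1 0 1 0 1 0 1 2 3 2 1 2 1 2 3 2 1 0 1 0 1 0 1 0 1 2 1 2 1 2 1 2 1 0]
  -> pairs=18 depth=3 groups=9 -> no
String 5 '{{}}{{{}}{{}{}{}{}{}{}}}{}{}': depth seq [1 2 1 0 1 2 3 2 1 2 3 2 3 2 3 2 3 2 3 2 3 2 1 0 1 0 1 0]
  -> pairs=14 depth=3 groups=4 -> no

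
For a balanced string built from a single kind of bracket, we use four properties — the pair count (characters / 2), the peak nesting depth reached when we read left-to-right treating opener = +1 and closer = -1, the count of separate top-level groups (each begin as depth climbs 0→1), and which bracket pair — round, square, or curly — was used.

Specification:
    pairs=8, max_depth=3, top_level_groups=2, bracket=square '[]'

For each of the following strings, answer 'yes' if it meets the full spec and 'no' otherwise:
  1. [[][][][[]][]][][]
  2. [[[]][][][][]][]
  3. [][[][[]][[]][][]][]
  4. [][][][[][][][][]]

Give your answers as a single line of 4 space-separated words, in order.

Answer: no yes no no

Derivation:
String 1 '[[][][][[]][]][][]': depth seq [1 2 1 2 1 2 1 2 3 2 1 2 1 0 1 0 1 0]
  -> pairs=9 depth=3 groups=3 -> no
String 2 '[[[]][][][][]][]': depth seq [1 2 3 2 1 2 1 2 1 2 1 2 1 0 1 0]
  -> pairs=8 depth=3 groups=2 -> yes
String 3 '[][[][[]][[]][][]][]': depth seq [1 0 1 2 1 2 3 2 1 2 3 2 1 2 1 2 1 0 1 0]
  -> pairs=10 depth=3 groups=3 -> no
String 4 '[][][][[][][][][]]': depth seq [1 0 1 0 1 0 1 2 1 2 1 2 1 2 1 2 1 0]
  -> pairs=9 depth=2 groups=4 -> no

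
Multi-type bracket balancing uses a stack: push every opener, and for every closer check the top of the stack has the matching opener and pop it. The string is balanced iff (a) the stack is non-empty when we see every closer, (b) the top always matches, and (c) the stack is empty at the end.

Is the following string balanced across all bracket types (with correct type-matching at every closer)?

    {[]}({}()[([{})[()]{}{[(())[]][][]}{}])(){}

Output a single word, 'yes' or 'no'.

Answer: no

Derivation:
pos 0: push '{'; stack = {
pos 1: push '['; stack = {[
pos 2: ']' matches '['; pop; stack = {
pos 3: '}' matches '{'; pop; stack = (empty)
pos 4: push '('; stack = (
pos 5: push '{'; stack = ({
pos 6: '}' matches '{'; pop; stack = (
pos 7: push '('; stack = ((
pos 8: ')' matches '('; pop; stack = (
pos 9: push '['; stack = ([
pos 10: push '('; stack = ([(
pos 11: push '['; stack = ([([
pos 12: push '{'; stack = ([([{
pos 13: '}' matches '{'; pop; stack = ([([
pos 14: saw closer ')' but top of stack is '[' (expected ']') → INVALID
Verdict: type mismatch at position 14: ')' closes '[' → no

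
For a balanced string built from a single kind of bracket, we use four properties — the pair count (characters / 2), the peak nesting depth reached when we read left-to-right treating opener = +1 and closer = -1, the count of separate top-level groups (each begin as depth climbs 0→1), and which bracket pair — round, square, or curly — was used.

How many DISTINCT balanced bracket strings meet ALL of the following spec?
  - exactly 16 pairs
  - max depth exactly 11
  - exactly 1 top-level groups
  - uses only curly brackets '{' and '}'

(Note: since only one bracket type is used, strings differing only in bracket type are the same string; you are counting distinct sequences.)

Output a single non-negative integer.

Answer: 72036

Derivation:
Spec: pairs=16 depth=11 groups=1
Count(depth <= 11) = 9675125
Count(depth <= 10) = 9603089
Count(depth == 11) = 9675125 - 9603089 = 72036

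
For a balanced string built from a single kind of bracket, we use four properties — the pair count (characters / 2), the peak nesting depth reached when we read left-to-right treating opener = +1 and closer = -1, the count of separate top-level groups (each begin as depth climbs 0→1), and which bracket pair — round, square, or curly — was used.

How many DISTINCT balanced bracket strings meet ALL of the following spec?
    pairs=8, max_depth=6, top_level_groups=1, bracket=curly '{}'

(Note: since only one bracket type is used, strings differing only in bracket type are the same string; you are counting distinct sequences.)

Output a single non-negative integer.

Spec: pairs=8 depth=6 groups=1
Count(depth <= 6) = 417
Count(depth <= 5) = 365
Count(depth == 6) = 417 - 365 = 52

Answer: 52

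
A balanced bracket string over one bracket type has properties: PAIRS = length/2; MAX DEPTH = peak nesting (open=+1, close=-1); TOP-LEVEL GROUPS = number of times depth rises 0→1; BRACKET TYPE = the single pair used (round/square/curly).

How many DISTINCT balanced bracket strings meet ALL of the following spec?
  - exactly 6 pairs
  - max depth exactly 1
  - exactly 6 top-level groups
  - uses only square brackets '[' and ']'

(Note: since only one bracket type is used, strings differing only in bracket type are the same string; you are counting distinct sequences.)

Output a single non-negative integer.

Answer: 1

Derivation:
Spec: pairs=6 depth=1 groups=6
Count(depth <= 1) = 1
Count(depth <= 0) = 0
Count(depth == 1) = 1 - 0 = 1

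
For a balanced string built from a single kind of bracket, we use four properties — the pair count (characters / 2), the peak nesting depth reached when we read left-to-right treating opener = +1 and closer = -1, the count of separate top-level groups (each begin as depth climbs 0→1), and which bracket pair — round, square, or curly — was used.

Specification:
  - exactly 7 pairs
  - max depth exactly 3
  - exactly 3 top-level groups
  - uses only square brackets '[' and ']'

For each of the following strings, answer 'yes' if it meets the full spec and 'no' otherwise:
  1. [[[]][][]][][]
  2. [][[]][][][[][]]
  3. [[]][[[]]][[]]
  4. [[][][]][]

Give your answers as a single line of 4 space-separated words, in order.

Answer: yes no yes no

Derivation:
String 1 '[[[]][][]][][]': depth seq [1 2 3 2 1 2 1 2 1 0 1 0 1 0]
  -> pairs=7 depth=3 groups=3 -> yes
String 2 '[][[]][][][[][]]': depth seq [1 0 1 2 1 0 1 0 1 0 1 2 1 2 1 0]
  -> pairs=8 depth=2 groups=5 -> no
String 3 '[[]][[[]]][[]]': depth seq [1 2 1 0 1 2 3 2 1 0 1 2 1 0]
  -> pairs=7 depth=3 groups=3 -> yes
String 4 '[[][][]][]': depth seq [1 2 1 2 1 2 1 0 1 0]
  -> pairs=5 depth=2 groups=2 -> no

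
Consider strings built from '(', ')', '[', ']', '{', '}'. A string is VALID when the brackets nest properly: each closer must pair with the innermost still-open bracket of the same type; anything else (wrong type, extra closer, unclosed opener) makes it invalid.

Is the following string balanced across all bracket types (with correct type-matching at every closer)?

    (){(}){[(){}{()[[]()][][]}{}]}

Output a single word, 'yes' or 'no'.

Answer: no

Derivation:
pos 0: push '('; stack = (
pos 1: ')' matches '('; pop; stack = (empty)
pos 2: push '{'; stack = {
pos 3: push '('; stack = {(
pos 4: saw closer '}' but top of stack is '(' (expected ')') → INVALID
Verdict: type mismatch at position 4: '}' closes '(' → no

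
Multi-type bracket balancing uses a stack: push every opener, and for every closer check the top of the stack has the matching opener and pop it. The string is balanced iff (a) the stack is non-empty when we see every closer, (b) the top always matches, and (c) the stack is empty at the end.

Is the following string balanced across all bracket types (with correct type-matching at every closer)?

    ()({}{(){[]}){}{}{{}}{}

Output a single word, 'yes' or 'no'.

Answer: no

Derivation:
pos 0: push '('; stack = (
pos 1: ')' matches '('; pop; stack = (empty)
pos 2: push '('; stack = (
pos 3: push '{'; stack = ({
pos 4: '}' matches '{'; pop; stack = (
pos 5: push '{'; stack = ({
pos 6: push '('; stack = ({(
pos 7: ')' matches '('; pop; stack = ({
pos 8: push '{'; stack = ({{
pos 9: push '['; stack = ({{[
pos 10: ']' matches '['; pop; stack = ({{
pos 11: '}' matches '{'; pop; stack = ({
pos 12: saw closer ')' but top of stack is '{' (expected '}') → INVALID
Verdict: type mismatch at position 12: ')' closes '{' → no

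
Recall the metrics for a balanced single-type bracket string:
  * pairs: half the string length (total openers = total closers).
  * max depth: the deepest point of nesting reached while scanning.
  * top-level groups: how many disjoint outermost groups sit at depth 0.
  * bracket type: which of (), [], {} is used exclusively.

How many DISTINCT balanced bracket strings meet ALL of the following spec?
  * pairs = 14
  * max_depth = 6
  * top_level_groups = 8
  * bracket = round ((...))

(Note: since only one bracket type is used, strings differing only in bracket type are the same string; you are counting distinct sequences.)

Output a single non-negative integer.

Answer: 128

Derivation:
Spec: pairs=14 depth=6 groups=8
Count(depth <= 6) = 15496
Count(depth <= 5) = 15368
Count(depth == 6) = 15496 - 15368 = 128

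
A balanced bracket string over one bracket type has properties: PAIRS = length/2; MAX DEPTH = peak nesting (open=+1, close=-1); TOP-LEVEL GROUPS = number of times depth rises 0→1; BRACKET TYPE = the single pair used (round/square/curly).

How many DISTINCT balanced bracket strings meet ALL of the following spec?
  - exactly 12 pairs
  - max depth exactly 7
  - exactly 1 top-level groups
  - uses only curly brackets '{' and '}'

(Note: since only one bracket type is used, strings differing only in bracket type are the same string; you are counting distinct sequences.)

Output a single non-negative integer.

Spec: pairs=12 depth=7 groups=1
Count(depth <= 7) = 54320
Count(depth <= 6) = 45542
Count(depth == 7) = 54320 - 45542 = 8778

Answer: 8778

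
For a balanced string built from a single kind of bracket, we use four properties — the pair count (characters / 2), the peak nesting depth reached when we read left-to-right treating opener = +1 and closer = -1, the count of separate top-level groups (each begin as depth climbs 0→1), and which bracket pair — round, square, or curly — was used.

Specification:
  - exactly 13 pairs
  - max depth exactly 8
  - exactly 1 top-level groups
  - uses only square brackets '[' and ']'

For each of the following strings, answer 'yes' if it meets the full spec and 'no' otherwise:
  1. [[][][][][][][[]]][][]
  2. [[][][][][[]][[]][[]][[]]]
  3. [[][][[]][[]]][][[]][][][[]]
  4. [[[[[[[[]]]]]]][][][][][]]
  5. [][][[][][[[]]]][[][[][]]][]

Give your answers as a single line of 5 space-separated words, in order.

String 1 '[[][][][][][][[]]][][]': depth seq [1 2 1 2 1 2 1 2 1 2 1 2 1 2 3 2 1 0 1 0 1 0]
  -> pairs=11 depth=3 groups=3 -> no
String 2 '[[][][][][[]][[]][[]][[]]]': depth seq [1 2 1 2 1 2 1 2 1 2 3 2 1 2 3 2 1 2 3 2 1 2 3 2 1 0]
  -> pairs=13 depth=3 groups=1 -> no
String 3 '[[][][[]][[]]][][[]][][][[]]': depth seq [1 2 1 2 1 2 3 2 1 2 3 2 1 0 1 0 1 2 1 0 1 0 1 0 1 2 1 0]
  -> pairs=14 depth=3 groups=6 -> no
String 4 '[[[[[[[[]]]]]]][][][][][]]': depth seq [1 2 3 4 5 6 7 8 7 6 5 4 3 2 1 2 1 2 1 2 1 2 1 2 1 0]
  -> pairs=13 depth=8 groups=1 -> yes
String 5 '[][][[][][[[]]]][[][[][]]][]': depth seq [1 0 1 0 1 2 1 2 1 2 3 4 3 2 1 0 1 2 1 2 3 2 3 2 1 0 1 0]
  -> pairs=14 depth=4 groups=5 -> no

Answer: no no no yes no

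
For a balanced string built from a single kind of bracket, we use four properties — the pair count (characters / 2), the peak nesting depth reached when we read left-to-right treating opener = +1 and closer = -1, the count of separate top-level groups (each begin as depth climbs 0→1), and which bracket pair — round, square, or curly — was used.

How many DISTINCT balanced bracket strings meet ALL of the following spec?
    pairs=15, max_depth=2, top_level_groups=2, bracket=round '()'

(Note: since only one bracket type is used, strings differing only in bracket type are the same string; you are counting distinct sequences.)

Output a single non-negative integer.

Answer: 14

Derivation:
Spec: pairs=15 depth=2 groups=2
Count(depth <= 2) = 14
Count(depth <= 1) = 0
Count(depth == 2) = 14 - 0 = 14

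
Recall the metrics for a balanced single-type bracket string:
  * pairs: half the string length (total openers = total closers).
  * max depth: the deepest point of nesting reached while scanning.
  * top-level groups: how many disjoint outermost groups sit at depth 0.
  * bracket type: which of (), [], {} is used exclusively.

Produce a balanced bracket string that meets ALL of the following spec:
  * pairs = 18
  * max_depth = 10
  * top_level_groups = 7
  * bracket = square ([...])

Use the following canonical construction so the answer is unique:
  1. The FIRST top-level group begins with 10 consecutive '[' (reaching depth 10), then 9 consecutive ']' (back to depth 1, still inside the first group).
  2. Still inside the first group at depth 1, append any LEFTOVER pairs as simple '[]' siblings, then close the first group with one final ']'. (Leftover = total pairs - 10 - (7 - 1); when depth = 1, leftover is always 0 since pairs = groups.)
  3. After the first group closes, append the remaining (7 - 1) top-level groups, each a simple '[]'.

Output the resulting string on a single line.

Answer: [[[[[[[[[[]]]]]]]]][][]][][][][][][]

Derivation:
Spec: pairs=18 depth=10 groups=7
Leftover pairs = 18 - 10 - (7-1) = 2
First group: deep chain of depth 10 + 2 sibling pairs
Remaining 6 groups: simple '[]' each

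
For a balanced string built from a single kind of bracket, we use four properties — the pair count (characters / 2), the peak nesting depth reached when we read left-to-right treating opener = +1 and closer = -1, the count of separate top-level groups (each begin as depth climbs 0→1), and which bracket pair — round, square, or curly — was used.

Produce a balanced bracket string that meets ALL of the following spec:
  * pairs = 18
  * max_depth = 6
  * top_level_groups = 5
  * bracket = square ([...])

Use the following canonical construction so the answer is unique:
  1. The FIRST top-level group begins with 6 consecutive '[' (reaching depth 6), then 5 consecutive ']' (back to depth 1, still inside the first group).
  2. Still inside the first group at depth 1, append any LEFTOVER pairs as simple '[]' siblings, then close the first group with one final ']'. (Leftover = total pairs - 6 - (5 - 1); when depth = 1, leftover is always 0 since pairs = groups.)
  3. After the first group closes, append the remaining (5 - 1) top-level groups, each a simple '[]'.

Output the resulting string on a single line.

Answer: [[[[[[]]]]][][][][][][][][]][][][][]

Derivation:
Spec: pairs=18 depth=6 groups=5
Leftover pairs = 18 - 6 - (5-1) = 8
First group: deep chain of depth 6 + 8 sibling pairs
Remaining 4 groups: simple '[]' each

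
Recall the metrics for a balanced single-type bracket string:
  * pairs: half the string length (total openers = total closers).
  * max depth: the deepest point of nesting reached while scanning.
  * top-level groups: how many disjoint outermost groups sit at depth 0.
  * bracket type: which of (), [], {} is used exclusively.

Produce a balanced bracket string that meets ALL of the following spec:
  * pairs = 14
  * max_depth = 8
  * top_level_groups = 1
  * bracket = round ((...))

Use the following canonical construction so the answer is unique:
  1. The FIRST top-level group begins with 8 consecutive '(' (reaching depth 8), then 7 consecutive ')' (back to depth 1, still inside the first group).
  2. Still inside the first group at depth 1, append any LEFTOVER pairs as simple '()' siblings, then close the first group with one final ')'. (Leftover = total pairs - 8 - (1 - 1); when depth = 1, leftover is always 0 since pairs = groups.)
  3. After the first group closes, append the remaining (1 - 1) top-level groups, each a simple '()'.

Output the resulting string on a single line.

Answer: (((((((()))))))()()()()()())

Derivation:
Spec: pairs=14 depth=8 groups=1
Leftover pairs = 14 - 8 - (1-1) = 6
First group: deep chain of depth 8 + 6 sibling pairs
Remaining 0 groups: simple '()' each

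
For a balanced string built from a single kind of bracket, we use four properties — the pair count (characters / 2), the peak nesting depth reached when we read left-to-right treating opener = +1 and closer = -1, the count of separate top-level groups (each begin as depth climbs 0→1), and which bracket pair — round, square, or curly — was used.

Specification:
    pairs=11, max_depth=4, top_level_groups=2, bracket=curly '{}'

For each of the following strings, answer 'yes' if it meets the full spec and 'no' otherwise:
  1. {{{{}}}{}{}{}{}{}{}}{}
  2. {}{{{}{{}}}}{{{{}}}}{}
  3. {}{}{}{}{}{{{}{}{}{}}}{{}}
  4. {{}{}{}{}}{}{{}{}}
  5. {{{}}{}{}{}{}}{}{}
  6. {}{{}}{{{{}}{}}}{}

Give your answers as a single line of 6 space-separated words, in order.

Answer: yes no no no no no

Derivation:
String 1 '{{{{}}}{}{}{}{}{}{}}{}': depth seq [1 2 3 4 3 2 1 2 1 2 1 2 1 2 1 2 1 2 1 0 1 0]
  -> pairs=11 depth=4 groups=2 -> yes
String 2 '{}{{{}{{}}}}{{{{}}}}{}': depth seq [1 0 1 2 3 2 3 4 3 2 1 0 1 2 3 4 3 2 1 0 1 0]
  -> pairs=11 depth=4 groups=4 -> no
String 3 '{}{}{}{}{}{{{}{}{}{}}}{{}}': depth seq [1 0 1 0 1 0 1 0 1 0 1 2 3 2 3 2 3 2 3 2 1 0 1 2 1 0]
  -> pairs=13 depth=3 groups=7 -> no
String 4 '{{}{}{}{}}{}{{}{}}': depth seq [1 2 1 2 1 2 1 2 1 0 1 0 1 2 1 2 1 0]
  -> pairs=9 depth=2 groups=3 -> no
String 5 '{{{}}{}{}{}{}}{}{}': depth seq [1 2 3 2 1 2 1 2 1 2 1 2 1 0 1 0 1 0]
  -> pairs=9 depth=3 groups=3 -> no
String 6 '{}{{}}{{{{}}{}}}{}': depth seq [1 0 1 2 1 0 1 2 3 4 3 2 3 2 1 0 1 0]
  -> pairs=9 depth=4 groups=4 -> no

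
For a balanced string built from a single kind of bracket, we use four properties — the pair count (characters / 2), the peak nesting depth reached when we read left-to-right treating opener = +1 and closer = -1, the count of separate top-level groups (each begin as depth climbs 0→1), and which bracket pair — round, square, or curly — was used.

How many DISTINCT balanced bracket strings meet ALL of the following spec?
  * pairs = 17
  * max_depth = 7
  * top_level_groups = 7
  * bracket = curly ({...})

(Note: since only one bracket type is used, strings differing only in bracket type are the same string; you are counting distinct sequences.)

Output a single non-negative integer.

Answer: 56693

Derivation:
Spec: pairs=17 depth=7 groups=7
Count(depth <= 7) = 2173353
Count(depth <= 6) = 2116660
Count(depth == 7) = 2173353 - 2116660 = 56693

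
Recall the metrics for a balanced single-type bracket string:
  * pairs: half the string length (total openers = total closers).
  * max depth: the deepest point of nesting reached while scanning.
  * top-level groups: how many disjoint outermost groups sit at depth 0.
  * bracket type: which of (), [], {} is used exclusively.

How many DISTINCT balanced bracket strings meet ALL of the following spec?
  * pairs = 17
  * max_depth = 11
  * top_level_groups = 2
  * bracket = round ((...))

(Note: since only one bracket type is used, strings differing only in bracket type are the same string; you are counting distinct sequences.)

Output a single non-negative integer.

Answer: 177072

Derivation:
Spec: pairs=17 depth=11 groups=2
Count(depth <= 11) = 35311790
Count(depth <= 10) = 35134718
Count(depth == 11) = 35311790 - 35134718 = 177072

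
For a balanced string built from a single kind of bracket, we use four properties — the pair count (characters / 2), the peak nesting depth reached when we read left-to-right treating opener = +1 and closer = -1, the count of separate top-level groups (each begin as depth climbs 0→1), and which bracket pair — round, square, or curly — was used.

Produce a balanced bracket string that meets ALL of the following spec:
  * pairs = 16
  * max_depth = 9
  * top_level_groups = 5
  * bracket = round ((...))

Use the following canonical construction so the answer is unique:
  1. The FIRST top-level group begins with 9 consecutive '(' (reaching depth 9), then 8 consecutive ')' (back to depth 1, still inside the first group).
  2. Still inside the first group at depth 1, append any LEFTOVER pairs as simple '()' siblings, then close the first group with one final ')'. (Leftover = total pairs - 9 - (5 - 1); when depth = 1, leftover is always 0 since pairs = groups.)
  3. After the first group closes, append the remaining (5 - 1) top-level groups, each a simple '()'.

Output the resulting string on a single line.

Spec: pairs=16 depth=9 groups=5
Leftover pairs = 16 - 9 - (5-1) = 3
First group: deep chain of depth 9 + 3 sibling pairs
Remaining 4 groups: simple '()' each

Answer: ((((((((())))))))()()())()()()()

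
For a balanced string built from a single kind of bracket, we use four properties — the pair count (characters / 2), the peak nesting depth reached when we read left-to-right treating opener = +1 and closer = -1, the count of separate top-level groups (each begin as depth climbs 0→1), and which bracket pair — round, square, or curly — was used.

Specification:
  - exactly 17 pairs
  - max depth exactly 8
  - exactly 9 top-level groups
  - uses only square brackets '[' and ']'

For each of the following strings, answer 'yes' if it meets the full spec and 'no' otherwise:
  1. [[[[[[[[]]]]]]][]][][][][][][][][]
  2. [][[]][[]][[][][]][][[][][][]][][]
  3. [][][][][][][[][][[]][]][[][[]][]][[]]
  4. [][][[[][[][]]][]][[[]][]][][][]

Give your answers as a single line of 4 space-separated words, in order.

Answer: yes no no no

Derivation:
String 1 '[[[[[[[[]]]]]]][]][][][][][][][][]': depth seq [1 2 3 4 5 6 7 8 7 6 5 4 3 2 1 2 1 0 1 0 1 0 1 0 1 0 1 0 1 0 1 0 1 0]
  -> pairs=17 depth=8 groups=9 -> yes
String 2 '[][[]][[]][[][][]][][[][][][]][][]': depth seq [1 0 1 2 1 0 1 2 1 0 1 2 1 2 1 2 1 0 1 0 1 2 1 2 1 2 1 2 1 0 1 0 1 0]
  -> pairs=17 depth=2 groups=8 -> no
String 3 '[][][][][][][[][][[]][]][[][[]][]][[]]': depth seq [1 0 1 0 1 0 1 0 1 0 1 0 1 2 1 2 1 2 3 2 1 2 1 0 1 2 1 2 3 2 1 2 1 0 1 2 1 0]
  -> pairs=19 depth=3 groups=9 -> no
String 4 '[][][[[][[][]]][]][[[]][]][][][]': depth seq [1 0 1 0 1 2 3 2 3 4 3 4 3 2 1 2 1 0 1 2 3 2 1 2 1 0 1 0 1 0 1 0]
  -> pairs=16 depth=4 groups=7 -> no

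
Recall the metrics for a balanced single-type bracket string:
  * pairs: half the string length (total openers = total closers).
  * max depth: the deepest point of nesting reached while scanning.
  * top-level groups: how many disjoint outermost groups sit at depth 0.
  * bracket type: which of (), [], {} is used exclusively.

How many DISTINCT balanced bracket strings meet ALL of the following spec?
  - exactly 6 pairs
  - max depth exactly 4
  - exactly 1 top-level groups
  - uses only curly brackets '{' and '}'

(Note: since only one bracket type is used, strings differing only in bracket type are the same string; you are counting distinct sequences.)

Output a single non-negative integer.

Spec: pairs=6 depth=4 groups=1
Count(depth <= 4) = 34
Count(depth <= 3) = 16
Count(depth == 4) = 34 - 16 = 18

Answer: 18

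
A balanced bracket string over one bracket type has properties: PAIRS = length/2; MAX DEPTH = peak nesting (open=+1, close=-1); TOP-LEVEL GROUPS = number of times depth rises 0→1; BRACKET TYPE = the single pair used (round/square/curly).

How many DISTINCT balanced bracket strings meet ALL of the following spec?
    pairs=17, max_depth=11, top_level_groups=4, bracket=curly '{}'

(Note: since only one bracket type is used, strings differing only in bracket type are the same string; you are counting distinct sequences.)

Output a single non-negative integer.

Answer: 10088

Derivation:
Spec: pairs=17 depth=11 groups=4
Count(depth <= 11) = 15966584
Count(depth <= 10) = 15956496
Count(depth == 11) = 15966584 - 15956496 = 10088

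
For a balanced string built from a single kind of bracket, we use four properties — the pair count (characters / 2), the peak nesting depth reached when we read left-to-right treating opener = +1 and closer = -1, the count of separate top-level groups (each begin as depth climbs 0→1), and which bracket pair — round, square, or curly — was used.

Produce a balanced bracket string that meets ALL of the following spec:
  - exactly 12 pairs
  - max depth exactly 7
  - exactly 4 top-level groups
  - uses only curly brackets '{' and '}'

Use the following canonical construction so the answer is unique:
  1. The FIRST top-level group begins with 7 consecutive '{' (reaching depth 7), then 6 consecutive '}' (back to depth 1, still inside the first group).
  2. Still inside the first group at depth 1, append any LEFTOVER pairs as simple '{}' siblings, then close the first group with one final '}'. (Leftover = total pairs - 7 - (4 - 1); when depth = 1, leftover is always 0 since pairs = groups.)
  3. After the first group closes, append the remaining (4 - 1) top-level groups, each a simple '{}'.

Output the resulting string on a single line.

Spec: pairs=12 depth=7 groups=4
Leftover pairs = 12 - 7 - (4-1) = 2
First group: deep chain of depth 7 + 2 sibling pairs
Remaining 3 groups: simple '{}' each

Answer: {{{{{{{}}}}}}{}{}}{}{}{}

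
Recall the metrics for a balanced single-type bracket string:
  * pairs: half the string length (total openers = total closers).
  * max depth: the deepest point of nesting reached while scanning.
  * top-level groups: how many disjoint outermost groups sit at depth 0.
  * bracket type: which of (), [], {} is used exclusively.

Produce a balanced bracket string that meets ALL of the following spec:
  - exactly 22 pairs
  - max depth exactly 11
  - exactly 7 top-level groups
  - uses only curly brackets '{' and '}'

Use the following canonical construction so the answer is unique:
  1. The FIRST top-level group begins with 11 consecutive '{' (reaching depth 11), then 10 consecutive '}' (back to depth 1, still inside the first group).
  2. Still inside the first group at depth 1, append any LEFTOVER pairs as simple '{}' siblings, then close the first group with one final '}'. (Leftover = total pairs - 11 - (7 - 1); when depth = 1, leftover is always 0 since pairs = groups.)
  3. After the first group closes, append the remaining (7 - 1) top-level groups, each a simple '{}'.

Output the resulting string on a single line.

Spec: pairs=22 depth=11 groups=7
Leftover pairs = 22 - 11 - (7-1) = 5
First group: deep chain of depth 11 + 5 sibling pairs
Remaining 6 groups: simple '{}' each

Answer: {{{{{{{{{{{}}}}}}}}}}{}{}{}{}{}}{}{}{}{}{}{}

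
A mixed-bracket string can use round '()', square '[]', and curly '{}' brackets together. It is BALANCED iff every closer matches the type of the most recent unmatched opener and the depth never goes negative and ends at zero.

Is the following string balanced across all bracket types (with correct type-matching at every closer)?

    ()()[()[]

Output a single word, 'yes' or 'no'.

Answer: no

Derivation:
pos 0: push '('; stack = (
pos 1: ')' matches '('; pop; stack = (empty)
pos 2: push '('; stack = (
pos 3: ')' matches '('; pop; stack = (empty)
pos 4: push '['; stack = [
pos 5: push '('; stack = [(
pos 6: ')' matches '('; pop; stack = [
pos 7: push '['; stack = [[
pos 8: ']' matches '['; pop; stack = [
end: stack still non-empty ([) → INVALID
Verdict: unclosed openers at end: [ → no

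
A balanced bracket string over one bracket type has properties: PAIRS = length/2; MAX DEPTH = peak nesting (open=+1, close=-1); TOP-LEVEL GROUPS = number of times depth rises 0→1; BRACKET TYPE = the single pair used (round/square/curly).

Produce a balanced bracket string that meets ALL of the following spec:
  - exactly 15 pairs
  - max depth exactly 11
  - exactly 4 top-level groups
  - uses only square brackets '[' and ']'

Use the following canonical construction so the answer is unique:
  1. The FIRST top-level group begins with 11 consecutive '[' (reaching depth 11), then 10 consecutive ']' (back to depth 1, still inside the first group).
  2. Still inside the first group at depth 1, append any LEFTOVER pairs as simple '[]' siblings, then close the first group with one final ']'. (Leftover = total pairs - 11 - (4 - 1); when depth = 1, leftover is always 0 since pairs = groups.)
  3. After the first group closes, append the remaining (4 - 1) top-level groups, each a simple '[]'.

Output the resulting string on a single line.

Spec: pairs=15 depth=11 groups=4
Leftover pairs = 15 - 11 - (4-1) = 1
First group: deep chain of depth 11 + 1 sibling pairs
Remaining 3 groups: simple '[]' each

Answer: [[[[[[[[[[[]]]]]]]]]][]][][][]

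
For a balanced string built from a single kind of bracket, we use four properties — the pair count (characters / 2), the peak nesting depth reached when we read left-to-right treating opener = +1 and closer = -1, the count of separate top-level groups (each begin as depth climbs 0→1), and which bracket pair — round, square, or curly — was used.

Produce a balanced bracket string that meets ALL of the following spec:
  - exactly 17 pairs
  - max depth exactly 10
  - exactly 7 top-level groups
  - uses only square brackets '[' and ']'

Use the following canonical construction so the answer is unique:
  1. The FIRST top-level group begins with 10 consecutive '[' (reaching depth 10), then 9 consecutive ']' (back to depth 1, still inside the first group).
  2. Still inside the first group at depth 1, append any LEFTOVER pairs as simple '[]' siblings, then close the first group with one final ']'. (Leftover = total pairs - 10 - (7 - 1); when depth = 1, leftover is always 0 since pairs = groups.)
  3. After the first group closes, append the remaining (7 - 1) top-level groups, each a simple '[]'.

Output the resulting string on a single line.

Spec: pairs=17 depth=10 groups=7
Leftover pairs = 17 - 10 - (7-1) = 1
First group: deep chain of depth 10 + 1 sibling pairs
Remaining 6 groups: simple '[]' each

Answer: [[[[[[[[[[]]]]]]]]][]][][][][][][]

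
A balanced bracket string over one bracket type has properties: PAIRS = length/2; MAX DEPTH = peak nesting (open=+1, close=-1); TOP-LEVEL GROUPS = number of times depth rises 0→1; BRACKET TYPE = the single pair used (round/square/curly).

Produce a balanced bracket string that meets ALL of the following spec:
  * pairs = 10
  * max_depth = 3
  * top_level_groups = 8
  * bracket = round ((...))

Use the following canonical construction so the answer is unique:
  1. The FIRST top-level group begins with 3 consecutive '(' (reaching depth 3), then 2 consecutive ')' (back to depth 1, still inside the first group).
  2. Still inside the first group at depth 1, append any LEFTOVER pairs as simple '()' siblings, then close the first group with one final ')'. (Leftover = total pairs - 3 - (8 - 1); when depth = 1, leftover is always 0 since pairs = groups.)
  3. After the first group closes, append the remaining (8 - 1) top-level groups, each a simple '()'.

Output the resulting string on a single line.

Spec: pairs=10 depth=3 groups=8
Leftover pairs = 10 - 3 - (8-1) = 0
First group: deep chain of depth 3 + 0 sibling pairs
Remaining 7 groups: simple '()' each

Answer: ((()))()()()()()()()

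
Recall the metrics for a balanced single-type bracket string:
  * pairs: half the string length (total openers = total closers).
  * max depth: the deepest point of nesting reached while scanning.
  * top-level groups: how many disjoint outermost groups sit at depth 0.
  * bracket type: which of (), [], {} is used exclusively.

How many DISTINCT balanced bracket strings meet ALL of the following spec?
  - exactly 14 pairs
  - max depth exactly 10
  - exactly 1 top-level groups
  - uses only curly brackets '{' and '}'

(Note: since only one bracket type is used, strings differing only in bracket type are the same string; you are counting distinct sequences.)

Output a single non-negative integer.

Spec: pairs=14 depth=10 groups=1
Count(depth <= 10) = 740924
Count(depth <= 9) = 732825
Count(depth == 10) = 740924 - 732825 = 8099

Answer: 8099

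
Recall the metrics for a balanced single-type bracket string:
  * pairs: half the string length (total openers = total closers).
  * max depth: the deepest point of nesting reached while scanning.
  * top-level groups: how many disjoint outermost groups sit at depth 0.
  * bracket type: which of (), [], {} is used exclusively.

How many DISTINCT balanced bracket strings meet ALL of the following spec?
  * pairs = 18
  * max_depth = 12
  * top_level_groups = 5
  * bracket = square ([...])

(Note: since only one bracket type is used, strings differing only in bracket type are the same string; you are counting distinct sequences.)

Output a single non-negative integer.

Answer: 1740

Derivation:
Spec: pairs=18 depth=12 groups=5
Count(depth <= 12) = 33266485
Count(depth <= 11) = 33264745
Count(depth == 12) = 33266485 - 33264745 = 1740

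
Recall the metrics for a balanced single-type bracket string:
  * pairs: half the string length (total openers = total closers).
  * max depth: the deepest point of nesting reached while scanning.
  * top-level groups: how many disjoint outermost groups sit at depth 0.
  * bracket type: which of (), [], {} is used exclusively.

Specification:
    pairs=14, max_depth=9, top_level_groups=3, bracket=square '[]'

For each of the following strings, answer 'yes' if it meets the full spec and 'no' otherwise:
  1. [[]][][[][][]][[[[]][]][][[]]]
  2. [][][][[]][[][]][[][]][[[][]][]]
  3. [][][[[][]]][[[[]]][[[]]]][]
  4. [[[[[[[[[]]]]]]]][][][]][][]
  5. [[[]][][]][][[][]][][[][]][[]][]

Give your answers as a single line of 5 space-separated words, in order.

String 1 '[[]][][[][][]][[[[]][]][][[]]]': depth seq [1 2 1 0 1 0 1 2 1 2 1 2 1 0 1 2 3 4 3 2 3 2 1 2 1 2 3 2 1 0]
  -> pairs=15 depth=4 groups=4 -> no
String 2 '[][][][[]][[][]][[][]][[[][]][]]': depth seq [1 0 1 0 1 0 1 2 1 0 1 2 1 2 1 0 1 2 1 2 1 0 1 2 3 2 3 2 1 2 1 0]
  -> pairs=16 depth=3 groups=7 -> no
String 3 '[][][[[][]]][[[[]]][[[]]]][]': depth seq [1 0 1 0 1 2 3 2 3 2 1 0 1 2 3 4 3 2 1 2 3 4 3 2 1 0 1 0]
  -> pairs=14 depth=4 groups=5 -> no
String 4 '[[[[[[[[[]]]]]]]][][][]][][]': depth seq [1 2 3 4 5 6 7 8 9 8 7 6 5 4 3 2 1 2 1 2 1 2 1 0 1 0 1 0]
  -> pairs=14 depth=9 groups=3 -> yes
String 5 '[[[]][][]][][[][]][][[][]][[]][]': depth seq [1 2 3 2 1 2 1 2 1 0 1 0 1 2 1 2 1 0 1 0 1 2 1 2 1 0 1 2 1 0 1 0]
  -> pairs=16 depth=3 groups=7 -> no

Answer: no no no yes no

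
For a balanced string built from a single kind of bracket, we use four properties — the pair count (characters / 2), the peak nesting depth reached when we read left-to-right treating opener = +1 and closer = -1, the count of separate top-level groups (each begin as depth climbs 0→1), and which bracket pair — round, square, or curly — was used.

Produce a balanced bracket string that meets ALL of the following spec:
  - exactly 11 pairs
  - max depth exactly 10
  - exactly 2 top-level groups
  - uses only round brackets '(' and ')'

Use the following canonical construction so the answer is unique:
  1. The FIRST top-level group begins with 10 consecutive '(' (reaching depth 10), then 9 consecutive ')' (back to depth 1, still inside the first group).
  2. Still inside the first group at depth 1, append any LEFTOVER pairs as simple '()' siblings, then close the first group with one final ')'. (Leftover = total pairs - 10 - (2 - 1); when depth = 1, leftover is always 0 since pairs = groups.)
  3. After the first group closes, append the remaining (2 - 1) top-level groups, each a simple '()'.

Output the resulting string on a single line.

Answer: (((((((((())))))))))()

Derivation:
Spec: pairs=11 depth=10 groups=2
Leftover pairs = 11 - 10 - (2-1) = 0
First group: deep chain of depth 10 + 0 sibling pairs
Remaining 1 groups: simple '()' each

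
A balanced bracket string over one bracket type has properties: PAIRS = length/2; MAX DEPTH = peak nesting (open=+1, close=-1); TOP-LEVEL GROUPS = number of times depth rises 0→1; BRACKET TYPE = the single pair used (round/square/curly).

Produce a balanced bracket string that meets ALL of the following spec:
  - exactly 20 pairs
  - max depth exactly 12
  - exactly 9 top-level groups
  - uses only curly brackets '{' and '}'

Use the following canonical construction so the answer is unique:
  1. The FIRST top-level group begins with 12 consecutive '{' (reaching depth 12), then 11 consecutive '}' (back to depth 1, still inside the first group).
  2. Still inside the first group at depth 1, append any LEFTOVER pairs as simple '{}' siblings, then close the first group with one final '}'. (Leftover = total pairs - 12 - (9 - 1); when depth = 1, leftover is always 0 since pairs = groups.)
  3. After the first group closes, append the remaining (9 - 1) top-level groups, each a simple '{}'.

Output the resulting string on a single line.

Spec: pairs=20 depth=12 groups=9
Leftover pairs = 20 - 12 - (9-1) = 0
First group: deep chain of depth 12 + 0 sibling pairs
Remaining 8 groups: simple '{}' each

Answer: {{{{{{{{{{{{}}}}}}}}}}}}{}{}{}{}{}{}{}{}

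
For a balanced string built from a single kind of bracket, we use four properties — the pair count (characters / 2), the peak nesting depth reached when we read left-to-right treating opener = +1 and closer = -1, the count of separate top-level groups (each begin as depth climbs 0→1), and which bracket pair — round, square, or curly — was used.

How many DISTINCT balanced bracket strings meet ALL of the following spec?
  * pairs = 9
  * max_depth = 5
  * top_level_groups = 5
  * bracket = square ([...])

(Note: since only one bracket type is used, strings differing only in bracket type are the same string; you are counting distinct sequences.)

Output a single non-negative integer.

Answer: 5

Derivation:
Spec: pairs=9 depth=5 groups=5
Count(depth <= 5) = 275
Count(depth <= 4) = 270
Count(depth == 5) = 275 - 270 = 5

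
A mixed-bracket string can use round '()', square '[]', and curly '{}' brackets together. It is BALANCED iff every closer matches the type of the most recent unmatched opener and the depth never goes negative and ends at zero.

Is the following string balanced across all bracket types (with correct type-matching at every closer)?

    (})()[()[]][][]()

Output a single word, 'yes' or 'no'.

Answer: no

Derivation:
pos 0: push '('; stack = (
pos 1: saw closer '}' but top of stack is '(' (expected ')') → INVALID
Verdict: type mismatch at position 1: '}' closes '(' → no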